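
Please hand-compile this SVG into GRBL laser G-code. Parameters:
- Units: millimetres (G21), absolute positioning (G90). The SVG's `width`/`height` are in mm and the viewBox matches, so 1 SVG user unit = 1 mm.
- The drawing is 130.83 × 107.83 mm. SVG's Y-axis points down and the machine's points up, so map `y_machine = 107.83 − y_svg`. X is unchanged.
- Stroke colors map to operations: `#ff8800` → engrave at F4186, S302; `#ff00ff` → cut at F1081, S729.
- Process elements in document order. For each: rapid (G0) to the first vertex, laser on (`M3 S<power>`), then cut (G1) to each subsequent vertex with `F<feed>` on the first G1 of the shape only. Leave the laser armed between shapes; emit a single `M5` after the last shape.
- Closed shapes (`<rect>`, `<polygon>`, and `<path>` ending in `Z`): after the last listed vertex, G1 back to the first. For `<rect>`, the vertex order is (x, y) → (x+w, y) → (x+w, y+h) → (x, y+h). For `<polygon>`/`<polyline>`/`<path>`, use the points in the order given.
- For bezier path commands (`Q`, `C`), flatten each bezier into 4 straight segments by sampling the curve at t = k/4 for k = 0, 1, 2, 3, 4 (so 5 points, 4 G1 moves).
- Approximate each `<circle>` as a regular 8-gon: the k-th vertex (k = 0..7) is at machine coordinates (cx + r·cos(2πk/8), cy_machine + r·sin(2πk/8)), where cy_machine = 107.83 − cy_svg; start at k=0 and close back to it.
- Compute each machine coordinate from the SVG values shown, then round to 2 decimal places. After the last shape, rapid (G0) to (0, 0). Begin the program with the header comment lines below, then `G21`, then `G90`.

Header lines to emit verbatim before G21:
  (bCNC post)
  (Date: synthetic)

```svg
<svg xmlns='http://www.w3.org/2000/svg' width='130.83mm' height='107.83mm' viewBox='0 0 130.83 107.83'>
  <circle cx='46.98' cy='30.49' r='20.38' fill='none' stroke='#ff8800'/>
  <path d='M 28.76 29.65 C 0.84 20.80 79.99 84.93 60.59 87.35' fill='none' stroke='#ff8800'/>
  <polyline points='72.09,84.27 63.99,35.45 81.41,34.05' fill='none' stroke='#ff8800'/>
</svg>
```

(bCNC post)
(Date: synthetic)
G21
G90
G0 X67.36 Y77.34
M3 S302
G1 X61.39 Y91.75 F4186
G1 X46.98 Y97.72
G1 X32.57 Y91.75
G1 X26.60 Y77.34
G1 X32.57 Y62.93
G1 X46.98 Y56.96
G1 X61.39 Y62.93
G1 X67.36 Y77.34
G0 X28.76 Y78.18
M3 S302
G1 X24.68 Y73.24 F4186
G1 X41.48 Y53.56
G1 X59.87 Y31.76
G1 X60.59 Y20.48
G0 X72.09 Y23.56
M3 S302
G1 X63.99 Y72.38 F4186
G1 X81.41 Y73.78
M5
G0 X0.00 Y0.00

1 u = 1 mm; y_m = 107.83 − y.

[1] `<circle>` circle, #ff8800→engrave S302 F4186: (67.36,77.34) → (61.39,91.75) → (46.98,97.72) → (32.57,91.75) → (26.60,77.34) → (32.57,62.93) → (46.98,56.96) → (61.39,62.93) → (67.36,77.34) (closed)

[2] `<path>` cubic bezier, #ff8800→engrave S302 F4186: (28.76,78.18) → (24.68,73.24) → (41.48,53.56) → (59.87,31.76) → (60.59,20.48)

[3] `<polyline>` open polyline, #ff8800→engrave S302 F4186: (72.09,23.56) → (63.99,72.38) → (81.41,73.78)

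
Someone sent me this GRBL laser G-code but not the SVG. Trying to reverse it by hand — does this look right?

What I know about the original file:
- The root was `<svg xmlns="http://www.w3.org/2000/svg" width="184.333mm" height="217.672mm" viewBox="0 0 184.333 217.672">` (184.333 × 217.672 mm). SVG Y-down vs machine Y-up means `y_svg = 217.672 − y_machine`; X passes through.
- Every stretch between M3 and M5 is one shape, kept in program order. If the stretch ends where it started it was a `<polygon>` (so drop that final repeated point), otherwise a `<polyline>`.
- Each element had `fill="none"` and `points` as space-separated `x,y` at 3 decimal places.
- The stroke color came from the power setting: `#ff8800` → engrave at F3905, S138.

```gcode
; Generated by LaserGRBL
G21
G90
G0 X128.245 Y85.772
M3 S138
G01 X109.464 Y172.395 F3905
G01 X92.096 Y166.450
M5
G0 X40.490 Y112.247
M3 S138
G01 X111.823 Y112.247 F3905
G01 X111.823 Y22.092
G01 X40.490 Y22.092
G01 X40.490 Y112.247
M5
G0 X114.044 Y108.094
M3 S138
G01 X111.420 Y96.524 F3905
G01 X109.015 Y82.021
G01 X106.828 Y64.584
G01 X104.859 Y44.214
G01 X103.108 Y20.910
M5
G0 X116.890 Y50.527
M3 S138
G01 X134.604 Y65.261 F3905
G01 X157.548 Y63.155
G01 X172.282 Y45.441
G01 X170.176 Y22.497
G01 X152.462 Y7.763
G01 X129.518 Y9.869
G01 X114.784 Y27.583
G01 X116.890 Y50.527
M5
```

Each laser-on run becomes one SVG element. Flip Y back into SVG space with y_svg = 217.672 − y_machine. Every run uses S138, so all elements get stroke `#ff8800` (engrave).

Run 1: The run is open, so emit a `<polyline>` with points (Y-flipped): 128.245,131.900 109.464,45.277 92.096,51.222.

Run 2: The run returns to its start, so emit a `<polygon>` with points (Y-flipped): 40.490,105.425 111.823,105.425 111.823,195.580 40.490,195.580.

Run 3: The run is open, so emit a `<polyline>` with points (Y-flipped): 114.044,109.578 111.420,121.148 109.015,135.651 106.828,153.088 104.859,173.458 103.108,196.762.

Run 4: The run returns to its start, so emit a `<polygon>` with points (Y-flipped): 116.890,167.145 134.604,152.411 157.548,154.517 172.282,172.231 170.176,195.175 152.462,209.909 129.518,207.803 114.784,190.089.

<svg xmlns="http://www.w3.org/2000/svg" width="184.333mm" height="217.672mm" viewBox="0 0 184.333 217.672">
  <polyline points="128.245,131.900 109.464,45.277 92.096,51.222" fill="none" stroke="#ff8800"/>
  <polygon points="40.490,105.425 111.823,105.425 111.823,195.580 40.490,195.580" fill="none" stroke="#ff8800"/>
  <polyline points="114.044,109.578 111.420,121.148 109.015,135.651 106.828,153.088 104.859,173.458 103.108,196.762" fill="none" stroke="#ff8800"/>
  <polygon points="116.890,167.145 134.604,152.411 157.548,154.517 172.282,172.231 170.176,195.175 152.462,209.909 129.518,207.803 114.784,190.089" fill="none" stroke="#ff8800"/>
</svg>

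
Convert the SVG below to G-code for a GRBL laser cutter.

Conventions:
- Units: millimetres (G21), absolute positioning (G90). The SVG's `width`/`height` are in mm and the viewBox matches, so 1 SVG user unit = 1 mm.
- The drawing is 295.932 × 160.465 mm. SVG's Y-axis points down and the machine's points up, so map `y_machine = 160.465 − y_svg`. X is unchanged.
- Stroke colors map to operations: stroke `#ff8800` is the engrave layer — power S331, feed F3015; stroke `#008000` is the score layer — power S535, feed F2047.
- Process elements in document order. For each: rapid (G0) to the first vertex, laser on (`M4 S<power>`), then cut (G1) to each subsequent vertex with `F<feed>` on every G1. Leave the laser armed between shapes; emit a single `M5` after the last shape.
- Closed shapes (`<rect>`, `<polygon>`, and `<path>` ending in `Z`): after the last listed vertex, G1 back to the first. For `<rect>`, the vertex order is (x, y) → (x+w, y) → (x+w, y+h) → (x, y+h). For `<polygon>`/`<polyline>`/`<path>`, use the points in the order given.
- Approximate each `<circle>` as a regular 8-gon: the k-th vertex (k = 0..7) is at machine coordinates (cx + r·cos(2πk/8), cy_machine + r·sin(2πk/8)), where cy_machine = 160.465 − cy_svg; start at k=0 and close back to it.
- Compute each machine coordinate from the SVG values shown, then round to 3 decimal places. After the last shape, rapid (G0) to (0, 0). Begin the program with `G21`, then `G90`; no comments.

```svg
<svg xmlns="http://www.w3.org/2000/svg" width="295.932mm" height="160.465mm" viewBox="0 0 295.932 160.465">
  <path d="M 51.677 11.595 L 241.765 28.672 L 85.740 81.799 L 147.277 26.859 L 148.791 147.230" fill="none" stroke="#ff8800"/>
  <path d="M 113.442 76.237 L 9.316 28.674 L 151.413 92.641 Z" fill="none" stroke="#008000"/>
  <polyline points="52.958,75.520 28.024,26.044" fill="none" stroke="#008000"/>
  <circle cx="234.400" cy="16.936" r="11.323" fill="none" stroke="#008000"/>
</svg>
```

G21
G90
G0 X51.677 Y148.870
M4 S331
G1 X241.765 Y131.793 F3015
G1 X85.740 Y78.666 F3015
G1 X147.277 Y133.606 F3015
G1 X148.791 Y13.235 F3015
G0 X113.442 Y84.228
M4 S535
G1 X9.316 Y131.791 F2047
G1 X151.413 Y67.824 F2047
G1 X113.442 Y84.228 F2047
G0 X52.958 Y84.945
M4 S535
G1 X28.024 Y134.421 F2047
G0 X245.723 Y143.529
M4 S535
G1 X242.407 Y151.536 F2047
G1 X234.400 Y154.852 F2047
G1 X226.393 Y151.536 F2047
G1 X223.077 Y143.529 F2047
G1 X226.393 Y135.522 F2047
G1 X234.400 Y132.206 F2047
G1 X242.407 Y135.522 F2047
G1 X245.723 Y143.529 F2047
M5
G0 X0.000 Y0.000

Since the viewBox matches the mm dimensions, user units are millimetres directly. The only transform is the Y-flip y_m = 160.465 − y_svg.

Shape 1 is a open polyline drawn with `<path>`. Its stroke #ff8800 means engrave at S331, F3015. After flipping Y the toolpath is (51.677,148.870) → (241.765,131.793) → (85.740,78.666) → (147.277,133.606) → (148.791,13.235).

Shape 2 is a closed polygon drawn with `<path>`. Its stroke #008000 means score at S535, F2047. After flipping Y the toolpath is (113.442,84.228) → (9.316,131.791) → (151.413,67.824) → (113.442,84.228), returning to the start.

Shape 3 is a line segment drawn with `<polyline>`. Its stroke #008000 means score at S535, F2047. After flipping Y the toolpath is (52.958,84.945) → (28.024,134.421).

Shape 4 is a circle drawn with `<circle>`. Its stroke #008000 means score at S535, F2047. After flipping Y the toolpath is (245.723,143.529) → (242.407,151.536) → (234.400,154.852) → (226.393,151.536) → (223.077,143.529) → (226.393,135.522) → (234.400,132.206) → (242.407,135.522) → (245.723,143.529), returning to the start.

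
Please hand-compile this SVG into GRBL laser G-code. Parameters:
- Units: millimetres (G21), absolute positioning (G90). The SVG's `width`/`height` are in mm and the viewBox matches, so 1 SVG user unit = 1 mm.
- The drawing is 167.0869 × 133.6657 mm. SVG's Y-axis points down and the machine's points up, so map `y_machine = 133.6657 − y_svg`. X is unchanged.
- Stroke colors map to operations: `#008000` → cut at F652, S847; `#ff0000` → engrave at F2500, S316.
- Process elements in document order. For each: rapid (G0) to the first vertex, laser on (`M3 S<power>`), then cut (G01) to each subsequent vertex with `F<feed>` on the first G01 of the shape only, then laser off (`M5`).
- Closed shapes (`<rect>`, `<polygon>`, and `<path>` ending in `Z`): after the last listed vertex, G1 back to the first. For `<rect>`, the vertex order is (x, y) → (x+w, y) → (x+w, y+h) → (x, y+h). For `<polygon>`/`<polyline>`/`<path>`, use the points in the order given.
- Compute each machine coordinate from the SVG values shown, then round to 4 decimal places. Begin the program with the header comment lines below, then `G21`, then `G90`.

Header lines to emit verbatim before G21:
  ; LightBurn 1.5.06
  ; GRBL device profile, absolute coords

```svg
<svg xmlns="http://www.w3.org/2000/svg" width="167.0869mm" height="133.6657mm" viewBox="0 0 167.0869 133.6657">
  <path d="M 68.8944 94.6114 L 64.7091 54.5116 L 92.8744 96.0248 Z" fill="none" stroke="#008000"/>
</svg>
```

Since the viewBox matches the mm dimensions, user units are millimetres directly. The only transform is the Y-flip y_m = 133.6657 − y_svg.

Shape 1 is a closed polygon drawn with `<path>`. Its stroke #008000 means cut at S847, F652. After flipping Y the toolpath is (68.8944,39.0543) → (64.7091,79.1541) → (92.8744,37.6409) → (68.8944,39.0543), returning to the start.

; LightBurn 1.5.06
; GRBL device profile, absolute coords
G21
G90
G0 X68.8944 Y39.0543
M3 S847
G01 X64.7091 Y79.1541 F652
G01 X92.8744 Y37.6409
G01 X68.8944 Y39.0543
M5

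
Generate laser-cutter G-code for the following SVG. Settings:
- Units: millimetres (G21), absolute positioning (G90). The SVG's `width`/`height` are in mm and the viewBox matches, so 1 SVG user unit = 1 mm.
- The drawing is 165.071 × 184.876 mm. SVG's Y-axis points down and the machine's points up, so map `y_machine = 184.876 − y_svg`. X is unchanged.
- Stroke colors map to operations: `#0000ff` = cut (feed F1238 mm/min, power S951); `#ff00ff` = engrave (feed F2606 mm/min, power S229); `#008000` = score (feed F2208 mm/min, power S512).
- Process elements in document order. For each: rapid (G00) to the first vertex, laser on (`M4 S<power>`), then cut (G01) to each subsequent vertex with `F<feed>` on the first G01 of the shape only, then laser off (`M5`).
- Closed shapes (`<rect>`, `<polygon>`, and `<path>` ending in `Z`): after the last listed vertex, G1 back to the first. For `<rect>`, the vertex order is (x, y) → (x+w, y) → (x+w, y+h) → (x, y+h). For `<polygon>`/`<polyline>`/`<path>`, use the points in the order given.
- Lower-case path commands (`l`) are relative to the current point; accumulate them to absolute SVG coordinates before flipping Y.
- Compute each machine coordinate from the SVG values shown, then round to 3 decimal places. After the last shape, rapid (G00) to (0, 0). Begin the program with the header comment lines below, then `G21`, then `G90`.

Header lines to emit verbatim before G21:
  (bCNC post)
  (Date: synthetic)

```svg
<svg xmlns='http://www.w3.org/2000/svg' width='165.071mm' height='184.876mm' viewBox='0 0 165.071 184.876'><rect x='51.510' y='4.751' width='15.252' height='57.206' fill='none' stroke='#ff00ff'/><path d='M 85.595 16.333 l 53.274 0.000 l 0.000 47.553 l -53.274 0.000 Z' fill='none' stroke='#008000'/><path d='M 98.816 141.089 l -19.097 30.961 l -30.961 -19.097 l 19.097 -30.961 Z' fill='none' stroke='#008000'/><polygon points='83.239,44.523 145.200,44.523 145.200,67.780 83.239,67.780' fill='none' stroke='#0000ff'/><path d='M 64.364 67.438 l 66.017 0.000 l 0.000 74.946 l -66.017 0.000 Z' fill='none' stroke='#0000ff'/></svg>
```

1 u = 1 mm; y_m = 184.876 − y.

[1] `<rect>` rectangle, #ff00ff→engrave S229 F2606: (51.510,180.125) → (66.762,180.125) → (66.762,122.919) → (51.510,122.919) → (51.510,180.125) (closed)

[2] `<path>` rectangle, #008000→score S512 F2208: (85.595,168.543) → (138.869,168.543) → (138.869,120.990) → (85.595,120.990) → (85.595,168.543) (closed)

[3] `<path>` regular polygon, #008000→score S512 F2208: (98.816,43.787) → (79.719,12.826) → (48.758,31.923) → (67.855,62.884) → (98.816,43.787) (closed)

[4] `<polygon>` rectangle, #0000ff→cut S951 F1238: (83.239,140.353) → (145.200,140.353) → (145.200,117.096) → (83.239,117.096) → (83.239,140.353) (closed)

[5] `<path>` rectangle, #0000ff→cut S951 F1238: (64.364,117.438) → (130.381,117.438) → (130.381,42.492) → (64.364,42.492) → (64.364,117.438) (closed)

(bCNC post)
(Date: synthetic)
G21
G90
G00 X51.510 Y180.125
M4 S229
G01 X66.762 Y180.125 F2606
G01 X66.762 Y122.919
G01 X51.510 Y122.919
G01 X51.510 Y180.125
M5
G00 X85.595 Y168.543
M4 S512
G01 X138.869 Y168.543 F2208
G01 X138.869 Y120.990
G01 X85.595 Y120.990
G01 X85.595 Y168.543
M5
G00 X98.816 Y43.787
M4 S512
G01 X79.719 Y12.826 F2208
G01 X48.758 Y31.923
G01 X67.855 Y62.884
G01 X98.816 Y43.787
M5
G00 X83.239 Y140.353
M4 S951
G01 X145.200 Y140.353 F1238
G01 X145.200 Y117.096
G01 X83.239 Y117.096
G01 X83.239 Y140.353
M5
G00 X64.364 Y117.438
M4 S951
G01 X130.381 Y117.438 F1238
G01 X130.381 Y42.492
G01 X64.364 Y42.492
G01 X64.364 Y117.438
M5
G00 X0.000 Y0.000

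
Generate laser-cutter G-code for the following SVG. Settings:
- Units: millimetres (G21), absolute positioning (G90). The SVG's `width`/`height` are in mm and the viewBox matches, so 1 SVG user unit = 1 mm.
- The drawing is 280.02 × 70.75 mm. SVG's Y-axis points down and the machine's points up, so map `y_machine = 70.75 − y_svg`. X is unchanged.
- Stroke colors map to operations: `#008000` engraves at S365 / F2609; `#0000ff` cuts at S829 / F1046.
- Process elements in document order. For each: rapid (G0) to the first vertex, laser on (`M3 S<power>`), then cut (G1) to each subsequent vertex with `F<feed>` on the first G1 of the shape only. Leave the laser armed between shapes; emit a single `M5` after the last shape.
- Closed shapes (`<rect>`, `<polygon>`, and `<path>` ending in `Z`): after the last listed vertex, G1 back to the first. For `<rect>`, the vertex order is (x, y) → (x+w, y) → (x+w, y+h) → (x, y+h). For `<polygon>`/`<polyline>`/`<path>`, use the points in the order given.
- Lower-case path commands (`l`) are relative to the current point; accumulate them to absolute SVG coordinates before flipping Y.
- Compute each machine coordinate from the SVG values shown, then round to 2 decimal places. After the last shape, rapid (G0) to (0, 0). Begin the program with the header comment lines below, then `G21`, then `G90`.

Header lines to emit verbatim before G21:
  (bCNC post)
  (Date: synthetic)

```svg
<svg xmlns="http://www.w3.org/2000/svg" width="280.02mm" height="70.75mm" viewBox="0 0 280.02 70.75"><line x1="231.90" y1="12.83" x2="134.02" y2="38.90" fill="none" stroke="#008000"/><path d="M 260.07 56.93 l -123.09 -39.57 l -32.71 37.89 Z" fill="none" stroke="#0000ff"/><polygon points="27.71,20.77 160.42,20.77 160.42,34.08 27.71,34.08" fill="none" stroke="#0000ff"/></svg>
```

viewBox `0 0 280.02 70.75` with mm width/height → 1 unit = 1 mm. Flip: y_m = 70.75 − y_svg.

**Shape 1** — `<line>` line segment, stroke `#008000` → engrave (S365, F2609). Machine vertices: (231.90,57.92) → (134.02,31.85). Open path.

**Shape 2** — `<path>` closed polygon, stroke `#0000ff` → cut (S829, F1046). Machine vertices: (260.07,13.82) → (136.98,53.39) → (104.27,15.50) → (260.07,13.82). Closed: final G1 returns to the first vertex.

**Shape 3** — `<polygon>` rectangle, stroke `#0000ff` → cut (S829, F1046). Machine vertices: (27.71,49.98) → (160.42,49.98) → (160.42,36.67) → (27.71,36.67) → (27.71,49.98). Closed: final G1 returns to the first vertex.

(bCNC post)
(Date: synthetic)
G21
G90
G0 X231.90 Y57.92
M3 S365
G1 X134.02 Y31.85 F2609
G0 X260.07 Y13.82
M3 S829
G1 X136.98 Y53.39 F1046
G1 X104.27 Y15.50
G1 X260.07 Y13.82
G0 X27.71 Y49.98
M3 S829
G1 X160.42 Y49.98 F1046
G1 X160.42 Y36.67
G1 X27.71 Y36.67
G1 X27.71 Y49.98
M5
G0 X0.00 Y0.00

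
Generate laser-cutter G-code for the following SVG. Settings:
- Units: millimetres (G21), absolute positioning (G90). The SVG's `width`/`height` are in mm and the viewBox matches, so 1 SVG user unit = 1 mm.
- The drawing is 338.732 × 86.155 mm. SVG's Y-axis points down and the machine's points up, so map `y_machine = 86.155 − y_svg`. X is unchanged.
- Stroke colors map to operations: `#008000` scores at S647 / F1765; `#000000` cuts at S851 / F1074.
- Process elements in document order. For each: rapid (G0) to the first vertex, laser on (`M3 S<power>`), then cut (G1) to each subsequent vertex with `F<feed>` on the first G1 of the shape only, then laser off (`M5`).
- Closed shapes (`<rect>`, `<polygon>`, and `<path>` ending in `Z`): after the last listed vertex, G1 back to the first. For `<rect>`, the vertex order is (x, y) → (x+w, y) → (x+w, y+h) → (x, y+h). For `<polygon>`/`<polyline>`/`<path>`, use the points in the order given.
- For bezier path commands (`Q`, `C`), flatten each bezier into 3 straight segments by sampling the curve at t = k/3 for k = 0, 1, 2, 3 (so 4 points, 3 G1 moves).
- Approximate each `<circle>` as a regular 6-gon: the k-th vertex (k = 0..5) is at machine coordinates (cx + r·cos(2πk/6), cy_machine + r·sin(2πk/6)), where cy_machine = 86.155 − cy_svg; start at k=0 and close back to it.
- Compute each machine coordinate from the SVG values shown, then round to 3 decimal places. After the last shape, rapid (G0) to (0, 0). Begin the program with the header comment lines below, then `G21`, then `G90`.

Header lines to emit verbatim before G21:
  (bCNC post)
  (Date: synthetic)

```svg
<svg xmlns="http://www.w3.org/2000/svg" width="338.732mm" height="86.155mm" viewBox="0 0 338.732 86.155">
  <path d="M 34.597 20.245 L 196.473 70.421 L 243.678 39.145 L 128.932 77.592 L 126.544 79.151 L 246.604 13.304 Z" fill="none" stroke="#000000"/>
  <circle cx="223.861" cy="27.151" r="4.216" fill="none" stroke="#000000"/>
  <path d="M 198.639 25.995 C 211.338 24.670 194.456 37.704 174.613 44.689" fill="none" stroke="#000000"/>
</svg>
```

Since the viewBox matches the mm dimensions, user units are millimetres directly. The only transform is the Y-flip y_m = 86.155 − y_svg.

Shape 1 is a closed polygon drawn with `<path>`. Its stroke #000000 means cut at S851, F1074. After flipping Y the toolpath is (34.597,65.910) → (196.473,15.734) → (243.678,47.010) → (128.932,8.563) → (126.544,7.004) → (246.604,72.851) → (34.597,65.910), returning to the start.

Shape 2 is a circle drawn with `<circle>`. Its stroke #000000 means cut at S851, F1074. After flipping Y the toolpath is (228.077,59.004) → (225.969,62.655) → (221.753,62.655) → (219.645,59.004) → (221.753,55.353) → (225.969,55.353) → (228.077,59.004), returning to the start.

Shape 3 is a cubic bezier drawn with `<path>`. Its stroke #000000 means cut at S851, F1074. After flipping Y the toolpath is (198.639,60.160) → (202.464,57.455) → (192.483,49.711) → (174.613,41.466).

(bCNC post)
(Date: synthetic)
G21
G90
G0 X34.597 Y65.910
M3 S851
G1 X196.473 Y15.734 F1074
G1 X243.678 Y47.010
G1 X128.932 Y8.563
G1 X126.544 Y7.004
G1 X246.604 Y72.851
G1 X34.597 Y65.910
M5
G0 X228.077 Y59.004
M3 S851
G1 X225.969 Y62.655 F1074
G1 X221.753 Y62.655
G1 X219.645 Y59.004
G1 X221.753 Y55.353
G1 X225.969 Y55.353
G1 X228.077 Y59.004
M5
G0 X198.639 Y60.160
M3 S851
G1 X202.464 Y57.455 F1074
G1 X192.483 Y49.711
G1 X174.613 Y41.466
M5
G0 X0.000 Y0.000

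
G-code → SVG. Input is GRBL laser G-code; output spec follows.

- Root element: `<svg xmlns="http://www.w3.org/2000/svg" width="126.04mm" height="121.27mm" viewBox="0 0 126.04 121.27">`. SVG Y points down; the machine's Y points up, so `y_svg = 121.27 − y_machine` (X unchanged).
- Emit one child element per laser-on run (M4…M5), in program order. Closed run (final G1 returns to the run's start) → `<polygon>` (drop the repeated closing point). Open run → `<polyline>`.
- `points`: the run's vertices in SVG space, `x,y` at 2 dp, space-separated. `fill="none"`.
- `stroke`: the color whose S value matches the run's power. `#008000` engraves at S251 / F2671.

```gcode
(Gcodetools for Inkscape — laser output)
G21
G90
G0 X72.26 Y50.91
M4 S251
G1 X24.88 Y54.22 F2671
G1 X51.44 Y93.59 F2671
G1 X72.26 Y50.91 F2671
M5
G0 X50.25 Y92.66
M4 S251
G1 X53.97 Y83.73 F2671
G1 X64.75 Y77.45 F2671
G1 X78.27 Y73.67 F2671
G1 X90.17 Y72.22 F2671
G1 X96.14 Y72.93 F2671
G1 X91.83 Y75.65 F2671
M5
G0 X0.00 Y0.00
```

y_svg = 121.27 − y_m. Every run uses S251, so all elements get stroke `#008000` (engrave).

[1] closed run; points: 72.26,70.36 24.88,67.05 51.44,27.68

[2] open run; points: 50.25,28.61 53.97,37.54 64.75,43.82 78.27,47.60 90.17,49.05 96.14,48.34 91.83,45.62

<svg xmlns="http://www.w3.org/2000/svg" width="126.04mm" height="121.27mm" viewBox="0 0 126.04 121.27">
  <polygon points="72.26,70.36 24.88,67.05 51.44,27.68" fill="none" stroke="#008000"/>
  <polyline points="50.25,28.61 53.97,37.54 64.75,43.82 78.27,47.60 90.17,49.05 96.14,48.34 91.83,45.62" fill="none" stroke="#008000"/>
</svg>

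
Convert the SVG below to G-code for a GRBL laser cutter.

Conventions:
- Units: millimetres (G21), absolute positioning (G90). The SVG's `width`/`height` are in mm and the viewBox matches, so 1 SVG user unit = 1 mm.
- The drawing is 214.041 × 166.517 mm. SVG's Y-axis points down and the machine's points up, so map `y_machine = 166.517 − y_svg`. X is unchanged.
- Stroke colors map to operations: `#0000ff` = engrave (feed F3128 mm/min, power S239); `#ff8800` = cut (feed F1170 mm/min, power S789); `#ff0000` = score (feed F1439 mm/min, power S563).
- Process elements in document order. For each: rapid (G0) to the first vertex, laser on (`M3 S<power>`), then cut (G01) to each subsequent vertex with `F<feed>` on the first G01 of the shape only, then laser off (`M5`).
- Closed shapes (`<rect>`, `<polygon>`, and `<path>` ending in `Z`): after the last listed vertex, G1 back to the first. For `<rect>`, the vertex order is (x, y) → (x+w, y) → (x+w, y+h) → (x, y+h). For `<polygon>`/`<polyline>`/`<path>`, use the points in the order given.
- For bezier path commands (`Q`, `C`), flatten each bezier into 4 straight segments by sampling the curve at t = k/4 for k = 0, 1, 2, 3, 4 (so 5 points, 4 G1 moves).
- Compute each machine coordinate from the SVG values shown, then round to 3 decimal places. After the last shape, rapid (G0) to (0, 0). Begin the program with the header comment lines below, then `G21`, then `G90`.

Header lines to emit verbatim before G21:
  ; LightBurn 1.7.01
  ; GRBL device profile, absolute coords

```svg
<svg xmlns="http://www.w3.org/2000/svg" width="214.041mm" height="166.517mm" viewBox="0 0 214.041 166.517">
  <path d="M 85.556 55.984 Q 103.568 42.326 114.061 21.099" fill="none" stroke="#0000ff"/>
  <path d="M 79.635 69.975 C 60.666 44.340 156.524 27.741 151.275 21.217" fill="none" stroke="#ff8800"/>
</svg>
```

Since the viewBox matches the mm dimensions, user units are millimetres directly. The only transform is the Y-flip y_m = 166.517 − y_svg.

Shape 1 is a quadratic bezier drawn with `<path>`. Its stroke #0000ff means engrave at S239, F3128. After flipping Y the toolpath is (85.556,110.533) → (94.092,117.835) → (101.688,126.083) → (108.345,135.278) → (114.061,145.418).

Shape 2 is a cubic bezier drawn with `<path>`. Its stroke #ff8800 means cut at S789, F1170. After flipping Y the toolpath is (79.635,96.542) → (83.564,114.058) → (110.310,128.088) → (139.628,138.534) → (151.275,145.300).

; LightBurn 1.7.01
; GRBL device profile, absolute coords
G21
G90
G0 X85.556 Y110.533
M3 S239
G01 X94.092 Y117.835 F3128
G01 X101.688 Y126.083
G01 X108.345 Y135.278
G01 X114.061 Y145.418
M5
G0 X79.635 Y96.542
M3 S789
G01 X83.564 Y114.058 F1170
G01 X110.310 Y128.088
G01 X139.628 Y138.534
G01 X151.275 Y145.300
M5
G0 X0.000 Y0.000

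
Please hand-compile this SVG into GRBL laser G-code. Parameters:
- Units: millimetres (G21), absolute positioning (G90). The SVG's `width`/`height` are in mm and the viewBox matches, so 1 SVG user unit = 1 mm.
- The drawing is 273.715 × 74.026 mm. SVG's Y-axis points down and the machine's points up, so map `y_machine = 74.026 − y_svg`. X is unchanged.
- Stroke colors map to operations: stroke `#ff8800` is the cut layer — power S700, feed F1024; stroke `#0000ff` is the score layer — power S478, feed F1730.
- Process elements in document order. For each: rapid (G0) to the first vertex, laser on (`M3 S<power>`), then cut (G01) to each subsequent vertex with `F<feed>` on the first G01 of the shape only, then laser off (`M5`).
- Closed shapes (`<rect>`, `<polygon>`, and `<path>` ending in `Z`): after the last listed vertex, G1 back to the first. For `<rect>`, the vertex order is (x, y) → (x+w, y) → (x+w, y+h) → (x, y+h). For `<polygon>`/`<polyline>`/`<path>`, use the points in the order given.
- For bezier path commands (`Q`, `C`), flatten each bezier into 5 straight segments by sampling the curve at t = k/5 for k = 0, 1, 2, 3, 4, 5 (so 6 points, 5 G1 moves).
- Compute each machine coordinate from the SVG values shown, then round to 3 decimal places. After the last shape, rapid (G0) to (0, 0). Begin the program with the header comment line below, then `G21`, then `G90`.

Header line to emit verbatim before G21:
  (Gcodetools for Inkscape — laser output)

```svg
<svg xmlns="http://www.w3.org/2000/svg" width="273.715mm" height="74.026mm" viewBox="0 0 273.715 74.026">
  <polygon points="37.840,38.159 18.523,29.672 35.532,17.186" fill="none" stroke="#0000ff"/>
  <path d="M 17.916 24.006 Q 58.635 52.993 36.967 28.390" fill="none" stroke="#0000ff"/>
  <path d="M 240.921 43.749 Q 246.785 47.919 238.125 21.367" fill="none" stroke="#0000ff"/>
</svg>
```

viewBox `0 0 273.715 74.026` with mm width/height → 1 unit = 1 mm. Flip: y_m = 74.026 − y_svg.

**Shape 1** — `<polygon>` regular polygon, stroke `#0000ff` → score (S478, F1730). Machine vertices: (37.840,35.867) → (18.523,44.354) → (35.532,56.840) → (37.840,35.867). Closed: final G1 returns to the first vertex.

**Shape 2** — `<path>` quadratic bezier, stroke `#0000ff` → score (S478, F1730). Control points (SVG): P0=(17.916,24.006), P1=(58.635,52.993), P2=(36.967,28.390); sampled at t=k/5. Machine vertices: (17.916,50.020) → (31.708,40.569) → (40.509,35.405) → (44.319,34.528) → (43.139,37.938) → (36.967,45.636). Open path.

**Shape 3** — `<path>` quadratic bezier, stroke `#0000ff` → score (S478, F1730). Control points (SVG): P0=(240.921,43.749), P1=(246.785,47.919), P2=(238.125,21.367); sampled at t=k/5. Machine vertices: (240.921,30.277) → (242.686,29.838) → (243.288,31.857) → (242.729,36.333) → (241.008,43.267) → (238.125,52.659). Open path.

(Gcodetools for Inkscape — laser output)
G21
G90
G0 X37.840 Y35.867
M3 S478
G01 X18.523 Y44.354 F1730
G01 X35.532 Y56.840
G01 X37.840 Y35.867
M5
G0 X17.916 Y50.020
M3 S478
G01 X31.708 Y40.569 F1730
G01 X40.509 Y35.405
G01 X44.319 Y34.528
G01 X43.139 Y37.938
G01 X36.967 Y45.636
M5
G0 X240.921 Y30.277
M3 S478
G01 X242.686 Y29.838 F1730
G01 X243.288 Y31.857
G01 X242.729 Y36.333
G01 X241.008 Y43.267
G01 X238.125 Y52.659
M5
G0 X0.000 Y0.000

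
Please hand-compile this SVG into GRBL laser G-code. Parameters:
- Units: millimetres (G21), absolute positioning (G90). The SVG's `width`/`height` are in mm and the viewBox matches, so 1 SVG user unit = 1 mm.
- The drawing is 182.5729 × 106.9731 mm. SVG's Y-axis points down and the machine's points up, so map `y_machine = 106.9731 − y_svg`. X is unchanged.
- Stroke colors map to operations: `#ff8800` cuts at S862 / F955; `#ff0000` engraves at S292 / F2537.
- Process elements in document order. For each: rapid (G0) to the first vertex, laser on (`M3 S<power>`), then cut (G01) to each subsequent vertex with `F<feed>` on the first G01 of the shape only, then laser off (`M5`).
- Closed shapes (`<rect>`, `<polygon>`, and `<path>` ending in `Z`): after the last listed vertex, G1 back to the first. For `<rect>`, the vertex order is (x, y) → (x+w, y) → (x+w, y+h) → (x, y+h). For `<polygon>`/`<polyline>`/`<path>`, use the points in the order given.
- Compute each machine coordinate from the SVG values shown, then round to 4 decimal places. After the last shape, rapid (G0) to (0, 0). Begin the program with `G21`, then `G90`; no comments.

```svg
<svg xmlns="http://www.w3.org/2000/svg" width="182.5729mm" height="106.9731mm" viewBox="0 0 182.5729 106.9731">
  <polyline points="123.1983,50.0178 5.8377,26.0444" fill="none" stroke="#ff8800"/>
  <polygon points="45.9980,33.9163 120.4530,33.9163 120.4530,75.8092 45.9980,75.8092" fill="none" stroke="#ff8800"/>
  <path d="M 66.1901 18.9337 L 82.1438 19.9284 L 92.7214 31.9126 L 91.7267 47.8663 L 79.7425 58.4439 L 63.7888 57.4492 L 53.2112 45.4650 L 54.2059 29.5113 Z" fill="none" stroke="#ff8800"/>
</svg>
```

Since the viewBox matches the mm dimensions, user units are millimetres directly. The only transform is the Y-flip y_m = 106.9731 − y_svg.

Shape 1 is a line segment drawn with `<polyline>`. Its stroke #ff8800 means cut at S862, F955. After flipping Y the toolpath is (123.1983,56.9553) → (5.8377,80.9287).

Shape 2 is a rectangle drawn with `<polygon>`. Its stroke #ff8800 means cut at S862, F955. After flipping Y the toolpath is (45.9980,73.0568) → (120.4530,73.0568) → (120.4530,31.1639) → (45.9980,31.1639) → (45.9980,73.0568), returning to the start.

Shape 3 is a regular polygon drawn with `<path>`. Its stroke #ff8800 means cut at S862, F955. After flipping Y the toolpath is (66.1901,88.0394) → (82.1438,87.0447) → (92.7214,75.0605) → (91.7267,59.1068) → (79.7425,48.5292) → (63.7888,49.5239) → (53.2112,61.5081) → (54.2059,77.4618) → (66.1901,88.0394), returning to the start.

G21
G90
G0 X123.1983 Y56.9553
M3 S862
G01 X5.8377 Y80.9287 F955
M5
G0 X45.9980 Y73.0568
M3 S862
G01 X120.4530 Y73.0568 F955
G01 X120.4530 Y31.1639
G01 X45.9980 Y31.1639
G01 X45.9980 Y73.0568
M5
G0 X66.1901 Y88.0394
M3 S862
G01 X82.1438 Y87.0447 F955
G01 X92.7214 Y75.0605
G01 X91.7267 Y59.1068
G01 X79.7425 Y48.5292
G01 X63.7888 Y49.5239
G01 X53.2112 Y61.5081
G01 X54.2059 Y77.4618
G01 X66.1901 Y88.0394
M5
G0 X0.0000 Y0.0000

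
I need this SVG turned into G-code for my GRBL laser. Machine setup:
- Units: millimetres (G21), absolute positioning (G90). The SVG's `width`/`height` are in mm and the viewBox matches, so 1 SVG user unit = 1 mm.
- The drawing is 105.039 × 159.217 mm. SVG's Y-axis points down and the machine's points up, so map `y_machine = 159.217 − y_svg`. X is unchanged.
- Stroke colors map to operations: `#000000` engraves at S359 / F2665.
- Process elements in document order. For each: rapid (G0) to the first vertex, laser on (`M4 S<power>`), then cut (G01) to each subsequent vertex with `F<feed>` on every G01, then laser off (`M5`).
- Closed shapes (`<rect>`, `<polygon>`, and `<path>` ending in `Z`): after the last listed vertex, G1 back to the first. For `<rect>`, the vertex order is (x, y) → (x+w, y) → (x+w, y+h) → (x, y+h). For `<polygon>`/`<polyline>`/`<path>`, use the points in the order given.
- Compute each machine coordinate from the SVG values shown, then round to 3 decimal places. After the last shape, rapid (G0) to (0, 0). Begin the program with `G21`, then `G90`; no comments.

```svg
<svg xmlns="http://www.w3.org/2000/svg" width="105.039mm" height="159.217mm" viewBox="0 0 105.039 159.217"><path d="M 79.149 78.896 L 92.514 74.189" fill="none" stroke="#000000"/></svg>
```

1 u = 1 mm; y_m = 159.217 − y.

[1] `<path>` line segment, #000000→engrave S359 F2665: (79.149,80.321) → (92.514,85.028)

G21
G90
G0 X79.149 Y80.321
M4 S359
G01 X92.514 Y85.028 F2665
M5
G0 X0.000 Y0.000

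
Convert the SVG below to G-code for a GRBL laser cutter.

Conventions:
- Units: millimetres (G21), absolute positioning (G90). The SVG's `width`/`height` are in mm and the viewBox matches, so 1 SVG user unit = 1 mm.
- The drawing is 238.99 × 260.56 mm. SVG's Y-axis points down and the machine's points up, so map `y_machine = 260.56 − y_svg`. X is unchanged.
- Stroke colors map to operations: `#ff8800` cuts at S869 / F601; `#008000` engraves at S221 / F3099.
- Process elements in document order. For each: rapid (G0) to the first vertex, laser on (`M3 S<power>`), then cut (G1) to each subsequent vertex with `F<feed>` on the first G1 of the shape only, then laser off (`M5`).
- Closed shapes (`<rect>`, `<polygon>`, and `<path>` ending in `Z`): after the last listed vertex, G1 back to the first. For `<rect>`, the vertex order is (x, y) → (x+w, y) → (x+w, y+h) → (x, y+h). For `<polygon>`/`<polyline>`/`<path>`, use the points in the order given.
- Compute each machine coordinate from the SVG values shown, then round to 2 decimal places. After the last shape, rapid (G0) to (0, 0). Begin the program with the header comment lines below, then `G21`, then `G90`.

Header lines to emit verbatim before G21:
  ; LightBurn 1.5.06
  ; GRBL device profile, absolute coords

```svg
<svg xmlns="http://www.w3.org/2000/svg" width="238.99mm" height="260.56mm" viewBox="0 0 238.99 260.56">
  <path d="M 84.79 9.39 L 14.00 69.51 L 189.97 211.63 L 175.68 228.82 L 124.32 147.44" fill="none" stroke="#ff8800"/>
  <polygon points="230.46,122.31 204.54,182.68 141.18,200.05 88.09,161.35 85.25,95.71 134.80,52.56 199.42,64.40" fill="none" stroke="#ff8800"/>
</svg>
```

Since the viewBox matches the mm dimensions, user units are millimetres directly. The only transform is the Y-flip y_m = 260.56 − y_svg.

Shape 1 is a open polyline drawn with `<path>`. Its stroke #ff8800 means cut at S869, F601. After flipping Y the toolpath is (84.79,251.17) → (14.00,191.05) → (189.97,48.93) → (175.68,31.74) → (124.32,113.12).

Shape 2 is a regular polygon drawn with `<polygon>`. Its stroke #ff8800 means cut at S869, F601. After flipping Y the toolpath is (230.46,138.25) → (204.54,77.88) → (141.18,60.51) → (88.09,99.21) → (85.25,164.85) → (134.80,208.00) → (199.42,196.16) → (230.46,138.25), returning to the start.

; LightBurn 1.5.06
; GRBL device profile, absolute coords
G21
G90
G0 X84.79 Y251.17
M3 S869
G1 X14.00 Y191.05 F601
G1 X189.97 Y48.93
G1 X175.68 Y31.74
G1 X124.32 Y113.12
M5
G0 X230.46 Y138.25
M3 S869
G1 X204.54 Y77.88 F601
G1 X141.18 Y60.51
G1 X88.09 Y99.21
G1 X85.25 Y164.85
G1 X134.80 Y208.00
G1 X199.42 Y196.16
G1 X230.46 Y138.25
M5
G0 X0.00 Y0.00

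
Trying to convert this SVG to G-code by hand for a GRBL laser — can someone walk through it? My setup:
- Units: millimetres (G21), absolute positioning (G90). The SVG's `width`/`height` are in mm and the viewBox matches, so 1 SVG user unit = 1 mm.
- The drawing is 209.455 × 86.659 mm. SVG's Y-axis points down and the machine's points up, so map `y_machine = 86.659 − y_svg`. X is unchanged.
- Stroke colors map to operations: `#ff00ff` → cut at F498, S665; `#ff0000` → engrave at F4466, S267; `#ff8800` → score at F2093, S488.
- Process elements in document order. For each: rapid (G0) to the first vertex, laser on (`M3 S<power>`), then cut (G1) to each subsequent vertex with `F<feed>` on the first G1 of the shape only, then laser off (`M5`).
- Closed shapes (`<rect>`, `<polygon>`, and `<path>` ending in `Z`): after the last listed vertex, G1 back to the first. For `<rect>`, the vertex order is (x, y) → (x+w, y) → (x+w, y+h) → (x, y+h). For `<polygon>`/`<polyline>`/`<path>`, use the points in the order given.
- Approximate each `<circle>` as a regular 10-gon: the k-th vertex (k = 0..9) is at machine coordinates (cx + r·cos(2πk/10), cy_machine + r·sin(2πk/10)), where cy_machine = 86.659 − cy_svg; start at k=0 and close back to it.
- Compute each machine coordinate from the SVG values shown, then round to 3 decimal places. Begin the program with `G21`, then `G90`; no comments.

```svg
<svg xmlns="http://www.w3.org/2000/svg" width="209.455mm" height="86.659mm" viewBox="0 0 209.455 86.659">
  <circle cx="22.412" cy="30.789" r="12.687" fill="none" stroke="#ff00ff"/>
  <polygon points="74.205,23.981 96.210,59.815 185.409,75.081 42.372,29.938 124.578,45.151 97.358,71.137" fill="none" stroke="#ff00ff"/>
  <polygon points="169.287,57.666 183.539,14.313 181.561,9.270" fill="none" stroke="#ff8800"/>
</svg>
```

1 u = 1 mm; y_m = 86.659 − y.

[1] `<circle>` circle, #ff00ff→cut S665 F498: (35.099,55.870) → (32.676,63.327) → (26.332,67.936) → (18.492,67.936) → (12.148,63.327) → (9.725,55.870) → (12.148,48.413) → (18.492,43.804) → (26.332,43.804) → (32.676,48.413) → (35.099,55.870) (closed)

[2] `<polygon>` closed polygon, #ff00ff→cut S665 F498: (74.205,62.678) → (96.210,26.844) → (185.409,11.578) → (42.372,56.721) → (124.578,41.508) → (97.358,15.522) → (74.205,62.678) (closed)

[3] `<polygon>` closed polygon, #ff8800→score S488 F2093: (169.287,28.993) → (183.539,72.346) → (181.561,77.389) → (169.287,28.993) (closed)

G21
G90
G0 X35.099 Y55.870
M3 S665
G1 X32.676 Y63.327 F498
G1 X26.332 Y67.936
G1 X18.492 Y67.936
G1 X12.148 Y63.327
G1 X9.725 Y55.870
G1 X12.148 Y48.413
G1 X18.492 Y43.804
G1 X26.332 Y43.804
G1 X32.676 Y48.413
G1 X35.099 Y55.870
M5
G0 X74.205 Y62.678
M3 S665
G1 X96.210 Y26.844 F498
G1 X185.409 Y11.578
G1 X42.372 Y56.721
G1 X124.578 Y41.508
G1 X97.358 Y15.522
G1 X74.205 Y62.678
M5
G0 X169.287 Y28.993
M3 S488
G1 X183.539 Y72.346 F2093
G1 X181.561 Y77.389
G1 X169.287 Y28.993
M5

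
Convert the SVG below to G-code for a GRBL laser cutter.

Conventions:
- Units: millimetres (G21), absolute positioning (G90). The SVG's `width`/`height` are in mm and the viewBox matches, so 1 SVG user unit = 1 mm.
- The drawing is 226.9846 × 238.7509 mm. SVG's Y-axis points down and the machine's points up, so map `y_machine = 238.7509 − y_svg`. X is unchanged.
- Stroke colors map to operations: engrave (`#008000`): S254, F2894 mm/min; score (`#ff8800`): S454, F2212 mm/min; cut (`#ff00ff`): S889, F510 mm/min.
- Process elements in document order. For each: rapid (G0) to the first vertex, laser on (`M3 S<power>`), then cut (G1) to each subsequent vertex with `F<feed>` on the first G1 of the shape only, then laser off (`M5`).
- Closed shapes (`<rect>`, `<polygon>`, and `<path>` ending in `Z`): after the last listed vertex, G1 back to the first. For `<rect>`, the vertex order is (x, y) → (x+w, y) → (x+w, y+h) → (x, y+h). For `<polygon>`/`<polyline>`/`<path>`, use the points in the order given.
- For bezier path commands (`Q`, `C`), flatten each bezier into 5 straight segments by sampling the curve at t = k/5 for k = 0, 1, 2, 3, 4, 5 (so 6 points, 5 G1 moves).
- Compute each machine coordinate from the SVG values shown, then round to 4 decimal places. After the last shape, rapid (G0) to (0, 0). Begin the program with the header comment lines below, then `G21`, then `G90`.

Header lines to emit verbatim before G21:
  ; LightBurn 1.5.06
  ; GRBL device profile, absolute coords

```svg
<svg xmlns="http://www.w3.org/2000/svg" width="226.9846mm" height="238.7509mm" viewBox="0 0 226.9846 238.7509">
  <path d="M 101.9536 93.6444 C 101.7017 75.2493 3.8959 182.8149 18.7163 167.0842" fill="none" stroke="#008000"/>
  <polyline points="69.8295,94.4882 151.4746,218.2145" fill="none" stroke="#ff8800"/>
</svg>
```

; LightBurn 1.5.06
; GRBL device profile, absolute coords
G21
G90
G0 X101.9536 Y145.1065
M3 S254
G1 X91.7774 Y143.0223 F2894
G1 X68.2770 Y122.6719
G1 X41.5409 Y96.0196
G1 X21.6578 Y75.0298
G1 X18.7163 Y71.6667
M5
G0 X69.8295 Y144.2627
M3 S454
G1 X151.4746 Y20.5364 F2212
M5
G0 X0.0000 Y0.0000

1 u = 1 mm; y_m = 238.7509 − y.

[1] `<path>` cubic bezier, #008000→engrave S254 F2894: (101.9536,145.1065) → (91.7774,143.0223) → (68.2770,122.6719) → (41.5409,96.0196) → (21.6578,75.0298) → (18.7163,71.6667)

[2] `<polyline>` line segment, #ff8800→score S454 F2212: (69.8295,144.2627) → (151.4746,20.5364)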